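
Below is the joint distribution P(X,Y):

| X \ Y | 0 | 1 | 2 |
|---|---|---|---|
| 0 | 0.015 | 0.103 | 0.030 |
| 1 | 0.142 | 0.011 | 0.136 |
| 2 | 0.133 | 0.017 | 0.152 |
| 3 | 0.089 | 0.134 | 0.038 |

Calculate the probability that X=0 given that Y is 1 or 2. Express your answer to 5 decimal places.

0.21417

P(Y=1) = 0.103 + 0.011 + 0.017 + 0.134 = 0.265.
P(Y=2) = 0.030 + 0.136 + 0.152 + 0.038 = 0.356.
P(Y ∈ {1, 2}) = 0.265 + 0.356 = 0.621; P(X=0, Y ∈ {1, 2}) = 0.103 + 0.030 = 0.133.
P(X=0 | Y ∈ {1, 2}) = 0.133/0.621 = 0.21417.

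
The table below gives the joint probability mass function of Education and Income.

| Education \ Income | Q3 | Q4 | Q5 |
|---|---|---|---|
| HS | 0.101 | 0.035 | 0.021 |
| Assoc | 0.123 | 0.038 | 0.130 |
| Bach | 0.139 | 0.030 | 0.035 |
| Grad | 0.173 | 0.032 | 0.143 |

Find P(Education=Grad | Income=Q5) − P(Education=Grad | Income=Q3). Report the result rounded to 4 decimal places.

P(Income=Q5) = 0.021 + 0.130 + 0.035 + 0.143 = 0.329; P(Education=Grad | Income=Q5) = 0.143/0.329 = 0.43465.
P(Income=Q3) = 0.101 + 0.123 + 0.139 + 0.173 = 0.536; P(Education=Grad | Income=Q3) = 0.173/0.536 = 0.32276.
Difference = 0.1119.

0.1119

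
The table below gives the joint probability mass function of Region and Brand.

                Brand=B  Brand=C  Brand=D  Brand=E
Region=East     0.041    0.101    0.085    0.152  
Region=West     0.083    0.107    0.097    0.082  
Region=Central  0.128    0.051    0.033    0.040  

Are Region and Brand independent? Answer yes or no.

P(Region=Central) = 0.252 and P(Brand=B) = 0.252, so their product is 0.06350, but P(Region=Central, Brand=B) = 0.128. Since these differ, Region and Brand are not independent.

no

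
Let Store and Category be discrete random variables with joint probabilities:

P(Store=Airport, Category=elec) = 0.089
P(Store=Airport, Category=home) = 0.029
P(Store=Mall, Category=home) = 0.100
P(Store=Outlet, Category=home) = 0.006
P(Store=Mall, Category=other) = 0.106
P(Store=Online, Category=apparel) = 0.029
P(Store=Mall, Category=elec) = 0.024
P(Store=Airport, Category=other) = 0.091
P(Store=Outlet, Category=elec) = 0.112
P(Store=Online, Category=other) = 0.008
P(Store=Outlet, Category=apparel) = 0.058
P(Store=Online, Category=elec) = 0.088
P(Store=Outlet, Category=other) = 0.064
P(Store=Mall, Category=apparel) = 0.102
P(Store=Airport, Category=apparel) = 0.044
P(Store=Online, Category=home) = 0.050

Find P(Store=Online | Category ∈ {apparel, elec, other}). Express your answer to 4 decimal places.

0.1534

P(Category=apparel) = 0.102 + 0.044 + 0.058 + 0.029 = 0.233.
P(Category=elec) = 0.024 + 0.089 + 0.112 + 0.088 = 0.313.
P(Category=other) = 0.106 + 0.091 + 0.064 + 0.008 = 0.269.
P(Category ∈ {apparel, elec, other}) = 0.233 + 0.313 + 0.269 = 0.815; P(Store=Online, Category ∈ {apparel, elec, other}) = 0.029 + 0.088 + 0.008 = 0.125.
P(Store=Online | Category ∈ {apparel, elec, other}) = 0.125/0.815 = 0.1534.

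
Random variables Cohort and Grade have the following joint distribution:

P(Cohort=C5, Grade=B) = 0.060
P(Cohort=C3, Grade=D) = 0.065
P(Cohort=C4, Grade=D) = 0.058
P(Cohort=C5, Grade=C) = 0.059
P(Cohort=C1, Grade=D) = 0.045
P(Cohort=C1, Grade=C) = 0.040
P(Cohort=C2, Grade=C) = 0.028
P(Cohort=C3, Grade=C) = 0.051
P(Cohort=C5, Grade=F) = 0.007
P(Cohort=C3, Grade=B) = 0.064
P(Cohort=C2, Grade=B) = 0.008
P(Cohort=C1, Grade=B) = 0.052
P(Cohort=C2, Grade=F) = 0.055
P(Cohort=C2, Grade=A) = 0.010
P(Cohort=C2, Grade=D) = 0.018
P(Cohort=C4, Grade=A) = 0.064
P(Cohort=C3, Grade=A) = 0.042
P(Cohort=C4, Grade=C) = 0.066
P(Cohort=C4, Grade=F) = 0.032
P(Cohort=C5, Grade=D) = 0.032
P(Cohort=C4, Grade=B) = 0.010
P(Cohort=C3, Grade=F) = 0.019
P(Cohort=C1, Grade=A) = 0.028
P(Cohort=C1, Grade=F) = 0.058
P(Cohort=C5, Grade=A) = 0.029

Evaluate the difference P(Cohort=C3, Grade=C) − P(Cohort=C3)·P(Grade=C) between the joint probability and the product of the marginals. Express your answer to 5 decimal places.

P(Cohort=C3) = 0.042 + 0.064 + 0.051 + 0.065 + 0.019 = 0.241.
P(Grade=C) = 0.040 + 0.028 + 0.051 + 0.066 + 0.059 = 0.244.
P(Cohort=C3, Grade=C) − P(Cohort=C3)P(Grade=C) = 0.051 − 0.241×0.244 = -0.00780.

-0.00780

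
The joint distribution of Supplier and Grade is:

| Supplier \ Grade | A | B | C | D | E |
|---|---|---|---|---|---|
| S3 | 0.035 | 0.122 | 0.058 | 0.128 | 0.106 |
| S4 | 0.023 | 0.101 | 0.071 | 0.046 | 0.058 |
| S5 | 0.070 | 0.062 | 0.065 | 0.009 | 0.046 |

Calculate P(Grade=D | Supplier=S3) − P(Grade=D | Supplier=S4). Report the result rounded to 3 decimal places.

P(Supplier=S3) = 0.035 + 0.122 + 0.058 + 0.128 + 0.106 = 0.449; P(Grade=D | Supplier=S3) = 0.128/0.449 = 0.2851.
P(Supplier=S4) = 0.023 + 0.101 + 0.071 + 0.046 + 0.058 = 0.299; P(Grade=D | Supplier=S4) = 0.046/0.299 = 0.1538.
Difference = 0.131.

0.131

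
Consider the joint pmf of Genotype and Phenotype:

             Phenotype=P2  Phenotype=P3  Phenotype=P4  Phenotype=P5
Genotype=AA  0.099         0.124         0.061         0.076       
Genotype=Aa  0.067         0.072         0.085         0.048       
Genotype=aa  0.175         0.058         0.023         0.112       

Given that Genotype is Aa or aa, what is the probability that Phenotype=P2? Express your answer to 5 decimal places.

P(Genotype=Aa) = 0.067 + 0.072 + 0.085 + 0.048 = 0.272.
P(Genotype=aa) = 0.175 + 0.058 + 0.023 + 0.112 = 0.368.
P(Genotype ∈ {Aa, aa}) = 0.272 + 0.368 = 0.640; P(Phenotype=P2, Genotype ∈ {Aa, aa}) = 0.067 + 0.175 = 0.242.
P(Phenotype=P2 | Genotype ∈ {Aa, aa}) = 0.242/0.640 = 0.37813.

0.37813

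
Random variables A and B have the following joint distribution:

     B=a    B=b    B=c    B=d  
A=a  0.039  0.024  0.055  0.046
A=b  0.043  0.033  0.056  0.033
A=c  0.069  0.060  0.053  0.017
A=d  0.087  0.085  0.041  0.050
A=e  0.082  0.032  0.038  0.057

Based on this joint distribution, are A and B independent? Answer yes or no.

no

P(A=d) = 0.263 and P(B=b) = 0.234, so their product is 0.06154, but P(A=d, B=b) = 0.085. Since these differ, A and B are not independent.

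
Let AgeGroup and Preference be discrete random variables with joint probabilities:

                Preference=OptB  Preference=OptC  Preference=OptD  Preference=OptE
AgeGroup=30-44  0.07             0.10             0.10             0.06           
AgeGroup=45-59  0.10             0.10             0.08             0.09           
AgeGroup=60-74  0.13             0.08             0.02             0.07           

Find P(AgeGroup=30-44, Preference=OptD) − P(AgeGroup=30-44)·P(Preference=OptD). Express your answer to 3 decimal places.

P(AgeGroup=30-44) = 0.07 + 0.10 + 0.10 + 0.06 = 0.33.
P(Preference=OptD) = 0.10 + 0.08 + 0.02 = 0.20.
P(AgeGroup=30-44, Preference=OptD) − P(AgeGroup=30-44)P(Preference=OptD) = 0.10 − 0.33×0.20 = 0.034.

0.034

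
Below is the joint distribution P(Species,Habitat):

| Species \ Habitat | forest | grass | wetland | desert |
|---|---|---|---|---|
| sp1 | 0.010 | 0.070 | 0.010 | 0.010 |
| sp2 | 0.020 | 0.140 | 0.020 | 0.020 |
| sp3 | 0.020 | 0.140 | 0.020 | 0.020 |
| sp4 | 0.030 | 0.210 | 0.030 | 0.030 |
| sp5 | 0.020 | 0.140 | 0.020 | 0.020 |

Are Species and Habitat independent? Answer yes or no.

Every cell satisfies P(Species,Habitat) = P(Species)·P(Habitat). For instance P(Species=sp2) = 0.200, P(Habitat=forest) = 0.100, and 0.200×0.100 = 0.020 matches the joint entry. So Species and Habitat are independent.

yes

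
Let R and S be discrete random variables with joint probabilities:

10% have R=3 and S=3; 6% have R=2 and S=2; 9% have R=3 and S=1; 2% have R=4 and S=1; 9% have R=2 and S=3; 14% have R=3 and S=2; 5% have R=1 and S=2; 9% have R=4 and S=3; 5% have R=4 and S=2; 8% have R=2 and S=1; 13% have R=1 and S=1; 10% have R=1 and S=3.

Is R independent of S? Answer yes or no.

no

P(R=3) = 0.33 and P(S=2) = 0.30, so their product is 0.0990, but P(R=3, S=2) = 0.14. Since these differ, R and S are not independent.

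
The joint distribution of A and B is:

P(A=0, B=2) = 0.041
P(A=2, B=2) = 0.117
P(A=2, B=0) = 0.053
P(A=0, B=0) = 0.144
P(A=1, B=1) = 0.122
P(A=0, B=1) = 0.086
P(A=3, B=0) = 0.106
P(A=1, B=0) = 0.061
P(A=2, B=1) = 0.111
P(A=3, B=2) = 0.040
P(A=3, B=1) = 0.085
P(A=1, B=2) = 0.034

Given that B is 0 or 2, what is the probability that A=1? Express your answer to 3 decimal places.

P(B=0) = 0.144 + 0.061 + 0.053 + 0.106 = 0.364.
P(B=2) = 0.041 + 0.034 + 0.117 + 0.040 = 0.232.
P(B ∈ {0, 2}) = 0.364 + 0.232 = 0.596; P(A=1, B ∈ {0, 2}) = 0.061 + 0.034 = 0.095.
P(A=1 | B ∈ {0, 2}) = 0.095/0.596 = 0.159.

0.159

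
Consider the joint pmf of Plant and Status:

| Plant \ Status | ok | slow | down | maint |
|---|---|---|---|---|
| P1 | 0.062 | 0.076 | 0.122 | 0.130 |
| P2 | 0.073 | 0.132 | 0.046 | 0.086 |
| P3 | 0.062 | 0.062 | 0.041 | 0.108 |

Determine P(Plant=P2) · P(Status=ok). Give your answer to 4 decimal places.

0.0664

P(Plant=P2) = 0.073 + 0.132 + 0.046 + 0.086 = 0.337.
P(Status=ok) = 0.062 + 0.073 + 0.062 = 0.197.
Product: 0.337 × 0.197 = 0.0664.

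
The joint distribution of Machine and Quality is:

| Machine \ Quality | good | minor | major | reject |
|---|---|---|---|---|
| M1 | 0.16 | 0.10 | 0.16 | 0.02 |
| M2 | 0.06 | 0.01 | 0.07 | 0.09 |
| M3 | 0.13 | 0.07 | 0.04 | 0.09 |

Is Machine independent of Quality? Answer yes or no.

no

P(Machine=M1) = 0.44 and P(Quality=reject) = 0.20, so their product is 0.0880, but P(Machine=M1, Quality=reject) = 0.02. Since these differ, Machine and Quality are not independent.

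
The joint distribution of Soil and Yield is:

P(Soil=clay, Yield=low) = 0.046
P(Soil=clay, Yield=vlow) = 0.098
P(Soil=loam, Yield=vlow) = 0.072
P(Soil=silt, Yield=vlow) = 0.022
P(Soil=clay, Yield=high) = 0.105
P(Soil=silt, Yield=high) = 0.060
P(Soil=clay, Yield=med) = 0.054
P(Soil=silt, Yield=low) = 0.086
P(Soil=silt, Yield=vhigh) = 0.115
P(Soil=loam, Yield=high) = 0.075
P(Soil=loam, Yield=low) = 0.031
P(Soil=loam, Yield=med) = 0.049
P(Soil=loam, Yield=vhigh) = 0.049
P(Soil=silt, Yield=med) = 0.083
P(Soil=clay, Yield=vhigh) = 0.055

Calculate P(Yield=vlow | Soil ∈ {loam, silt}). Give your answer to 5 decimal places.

0.14642

P(Soil=loam) = 0.072 + 0.031 + 0.049 + 0.075 + 0.049 = 0.276.
P(Soil=silt) = 0.022 + 0.086 + 0.083 + 0.060 + 0.115 = 0.366.
P(Soil ∈ {loam, silt}) = 0.276 + 0.366 = 0.642; P(Yield=vlow, Soil ∈ {loam, silt}) = 0.072 + 0.022 = 0.094.
P(Yield=vlow | Soil ∈ {loam, silt}) = 0.094/0.642 = 0.14642.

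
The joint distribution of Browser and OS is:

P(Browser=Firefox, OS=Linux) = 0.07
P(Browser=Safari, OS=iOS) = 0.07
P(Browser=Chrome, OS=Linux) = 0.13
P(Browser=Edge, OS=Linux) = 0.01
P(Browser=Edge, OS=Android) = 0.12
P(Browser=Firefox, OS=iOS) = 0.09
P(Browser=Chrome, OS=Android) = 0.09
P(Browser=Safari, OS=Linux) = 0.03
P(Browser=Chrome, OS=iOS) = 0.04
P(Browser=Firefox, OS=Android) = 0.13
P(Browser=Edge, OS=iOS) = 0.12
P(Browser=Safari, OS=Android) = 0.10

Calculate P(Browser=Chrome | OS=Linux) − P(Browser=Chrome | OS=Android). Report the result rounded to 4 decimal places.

P(OS=Linux) = 0.13 + 0.07 + 0.03 + 0.01 = 0.24; P(Browser=Chrome | OS=Linux) = 0.13/0.24 = 0.54167.
P(OS=Android) = 0.09 + 0.13 + 0.10 + 0.12 = 0.44; P(Browser=Chrome | OS=Android) = 0.09/0.44 = 0.20455.
Difference = 0.3371.

0.3371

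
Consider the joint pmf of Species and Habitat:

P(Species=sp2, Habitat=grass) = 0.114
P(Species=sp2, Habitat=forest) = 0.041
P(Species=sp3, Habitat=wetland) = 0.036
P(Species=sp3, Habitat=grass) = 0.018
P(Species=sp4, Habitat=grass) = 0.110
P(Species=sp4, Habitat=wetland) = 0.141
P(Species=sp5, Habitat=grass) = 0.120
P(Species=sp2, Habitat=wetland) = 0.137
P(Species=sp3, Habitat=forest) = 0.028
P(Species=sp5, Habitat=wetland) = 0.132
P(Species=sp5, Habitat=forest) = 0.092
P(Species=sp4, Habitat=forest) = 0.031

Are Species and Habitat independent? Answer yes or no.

P(Species=sp5) = 0.344 and P(Habitat=forest) = 0.192, so their product is 0.06605, but P(Species=sp5, Habitat=forest) = 0.092. Since these differ, Species and Habitat are not independent.

no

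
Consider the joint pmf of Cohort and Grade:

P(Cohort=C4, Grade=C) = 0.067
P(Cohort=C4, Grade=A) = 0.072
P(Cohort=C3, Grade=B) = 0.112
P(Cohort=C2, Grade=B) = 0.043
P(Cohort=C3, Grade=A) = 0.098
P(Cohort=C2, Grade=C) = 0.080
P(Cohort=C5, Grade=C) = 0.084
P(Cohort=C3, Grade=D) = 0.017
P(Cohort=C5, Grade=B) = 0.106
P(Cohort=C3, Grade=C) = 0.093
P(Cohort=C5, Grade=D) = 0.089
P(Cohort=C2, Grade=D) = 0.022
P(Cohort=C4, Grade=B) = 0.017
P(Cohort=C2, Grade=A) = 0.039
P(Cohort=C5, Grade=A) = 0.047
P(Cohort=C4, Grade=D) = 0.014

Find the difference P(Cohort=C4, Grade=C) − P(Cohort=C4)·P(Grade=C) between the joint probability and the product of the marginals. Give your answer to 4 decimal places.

0.0119

P(Cohort=C4) = 0.072 + 0.017 + 0.067 + 0.014 = 0.170.
P(Grade=C) = 0.080 + 0.093 + 0.067 + 0.084 = 0.324.
P(Cohort=C4, Grade=C) − P(Cohort=C4)P(Grade=C) = 0.067 − 0.170×0.324 = 0.0119.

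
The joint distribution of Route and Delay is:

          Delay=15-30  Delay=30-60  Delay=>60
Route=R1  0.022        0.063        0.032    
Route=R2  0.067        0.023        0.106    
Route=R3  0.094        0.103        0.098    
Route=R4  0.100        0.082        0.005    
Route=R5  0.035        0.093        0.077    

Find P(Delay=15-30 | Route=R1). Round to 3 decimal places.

0.188

P(Route=R1) = 0.022 + 0.063 + 0.032 = 0.117.
P(Delay=15-30 | Route=R1) = 0.022/0.117 = 0.188.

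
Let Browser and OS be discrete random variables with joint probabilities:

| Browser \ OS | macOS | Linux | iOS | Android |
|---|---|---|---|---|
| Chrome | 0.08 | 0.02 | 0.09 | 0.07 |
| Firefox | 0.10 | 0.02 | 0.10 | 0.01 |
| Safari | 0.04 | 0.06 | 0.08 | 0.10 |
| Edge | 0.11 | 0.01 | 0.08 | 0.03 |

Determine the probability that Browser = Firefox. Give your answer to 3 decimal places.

P(Browser=Firefox) = 0.10 + 0.02 + 0.10 + 0.01 = 0.23.

0.230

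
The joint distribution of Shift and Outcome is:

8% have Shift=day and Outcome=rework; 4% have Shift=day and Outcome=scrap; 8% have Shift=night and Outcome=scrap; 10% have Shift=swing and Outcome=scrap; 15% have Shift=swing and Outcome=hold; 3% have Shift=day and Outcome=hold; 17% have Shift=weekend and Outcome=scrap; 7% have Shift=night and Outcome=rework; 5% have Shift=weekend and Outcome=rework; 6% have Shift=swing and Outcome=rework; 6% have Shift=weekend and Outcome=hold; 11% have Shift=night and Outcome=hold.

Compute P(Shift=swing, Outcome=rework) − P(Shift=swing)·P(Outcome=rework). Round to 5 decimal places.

-0.02060

P(Shift=swing) = 0.06 + 0.10 + 0.15 = 0.31.
P(Outcome=rework) = 0.08 + 0.06 + 0.07 + 0.05 = 0.26.
P(Shift=swing, Outcome=rework) − P(Shift=swing)P(Outcome=rework) = 0.06 − 0.31×0.26 = -0.02060.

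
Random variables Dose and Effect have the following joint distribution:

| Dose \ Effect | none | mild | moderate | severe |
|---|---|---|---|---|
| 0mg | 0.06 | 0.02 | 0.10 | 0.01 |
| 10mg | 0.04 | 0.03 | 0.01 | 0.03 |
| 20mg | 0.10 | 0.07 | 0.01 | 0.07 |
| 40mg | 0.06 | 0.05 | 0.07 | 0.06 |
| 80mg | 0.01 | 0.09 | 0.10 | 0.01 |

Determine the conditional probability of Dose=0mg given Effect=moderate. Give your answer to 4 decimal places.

P(Effect=moderate) = 0.10 + 0.01 + 0.01 + 0.07 + 0.10 = 0.29.
P(Dose=0mg | Effect=moderate) = 0.10/0.29 = 0.3448.

0.3448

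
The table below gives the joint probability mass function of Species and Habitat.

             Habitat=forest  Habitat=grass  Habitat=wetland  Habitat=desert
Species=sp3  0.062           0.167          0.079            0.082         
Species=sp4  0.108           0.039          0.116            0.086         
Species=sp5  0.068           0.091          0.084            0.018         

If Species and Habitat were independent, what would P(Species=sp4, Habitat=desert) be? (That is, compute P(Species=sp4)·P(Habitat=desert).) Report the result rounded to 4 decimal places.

P(Species=sp4) = 0.108 + 0.039 + 0.116 + 0.086 = 0.349.
P(Habitat=desert) = 0.082 + 0.086 + 0.018 = 0.186.
Product: 0.349 × 0.186 = 0.0649.

0.0649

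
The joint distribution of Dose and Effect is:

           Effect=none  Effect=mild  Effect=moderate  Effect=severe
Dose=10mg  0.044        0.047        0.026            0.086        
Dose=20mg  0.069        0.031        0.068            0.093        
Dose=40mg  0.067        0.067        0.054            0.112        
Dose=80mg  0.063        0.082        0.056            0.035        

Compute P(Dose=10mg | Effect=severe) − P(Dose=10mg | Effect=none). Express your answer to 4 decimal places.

P(Effect=severe) = 0.086 + 0.093 + 0.112 + 0.035 = 0.326; P(Dose=10mg | Effect=severe) = 0.086/0.326 = 0.26380.
P(Effect=none) = 0.044 + 0.069 + 0.067 + 0.063 = 0.243; P(Dose=10mg | Effect=none) = 0.044/0.243 = 0.18107.
Difference = 0.0827.

0.0827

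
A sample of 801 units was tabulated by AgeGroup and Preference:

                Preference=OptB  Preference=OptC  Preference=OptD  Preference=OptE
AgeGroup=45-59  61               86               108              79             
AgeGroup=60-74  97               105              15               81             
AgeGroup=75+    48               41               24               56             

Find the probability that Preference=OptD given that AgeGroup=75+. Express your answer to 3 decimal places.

Total with AgeGroup=75+: 48 + 41 + 24 + 56 = 169.
P(Preference=OptD | AgeGroup=75+) = 24/169 = 0.142.

0.142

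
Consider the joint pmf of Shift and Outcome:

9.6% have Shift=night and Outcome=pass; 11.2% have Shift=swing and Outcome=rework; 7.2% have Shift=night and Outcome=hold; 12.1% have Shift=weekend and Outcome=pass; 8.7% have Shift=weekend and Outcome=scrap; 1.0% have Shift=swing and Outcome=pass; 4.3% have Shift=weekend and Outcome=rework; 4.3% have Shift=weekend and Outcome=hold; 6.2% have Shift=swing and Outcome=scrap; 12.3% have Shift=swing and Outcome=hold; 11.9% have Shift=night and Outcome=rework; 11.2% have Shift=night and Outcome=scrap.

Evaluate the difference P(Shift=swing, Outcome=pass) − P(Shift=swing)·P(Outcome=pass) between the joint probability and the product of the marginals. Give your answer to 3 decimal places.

P(Shift=swing) = 0.010 + 0.112 + 0.062 + 0.123 = 0.307.
P(Outcome=pass) = 0.010 + 0.096 + 0.121 = 0.227.
P(Shift=swing, Outcome=pass) − P(Shift=swing)P(Outcome=pass) = 0.010 − 0.307×0.227 = -0.060.

-0.060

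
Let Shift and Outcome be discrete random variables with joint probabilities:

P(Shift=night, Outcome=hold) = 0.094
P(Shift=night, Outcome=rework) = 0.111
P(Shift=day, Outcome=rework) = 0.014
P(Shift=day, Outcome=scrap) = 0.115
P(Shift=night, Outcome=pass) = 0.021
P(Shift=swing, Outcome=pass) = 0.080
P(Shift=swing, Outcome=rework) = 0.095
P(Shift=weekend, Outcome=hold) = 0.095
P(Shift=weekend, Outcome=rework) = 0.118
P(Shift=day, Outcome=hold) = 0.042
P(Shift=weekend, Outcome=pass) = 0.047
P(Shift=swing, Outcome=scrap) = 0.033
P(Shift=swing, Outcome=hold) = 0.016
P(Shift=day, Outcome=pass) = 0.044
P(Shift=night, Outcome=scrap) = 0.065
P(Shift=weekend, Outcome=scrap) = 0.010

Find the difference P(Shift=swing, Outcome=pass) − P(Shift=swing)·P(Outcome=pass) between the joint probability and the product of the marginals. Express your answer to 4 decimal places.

P(Shift=swing) = 0.080 + 0.095 + 0.033 + 0.016 = 0.224.
P(Outcome=pass) = 0.044 + 0.080 + 0.021 + 0.047 = 0.192.
P(Shift=swing, Outcome=pass) − P(Shift=swing)P(Outcome=pass) = 0.080 − 0.224×0.192 = 0.0370.

0.0370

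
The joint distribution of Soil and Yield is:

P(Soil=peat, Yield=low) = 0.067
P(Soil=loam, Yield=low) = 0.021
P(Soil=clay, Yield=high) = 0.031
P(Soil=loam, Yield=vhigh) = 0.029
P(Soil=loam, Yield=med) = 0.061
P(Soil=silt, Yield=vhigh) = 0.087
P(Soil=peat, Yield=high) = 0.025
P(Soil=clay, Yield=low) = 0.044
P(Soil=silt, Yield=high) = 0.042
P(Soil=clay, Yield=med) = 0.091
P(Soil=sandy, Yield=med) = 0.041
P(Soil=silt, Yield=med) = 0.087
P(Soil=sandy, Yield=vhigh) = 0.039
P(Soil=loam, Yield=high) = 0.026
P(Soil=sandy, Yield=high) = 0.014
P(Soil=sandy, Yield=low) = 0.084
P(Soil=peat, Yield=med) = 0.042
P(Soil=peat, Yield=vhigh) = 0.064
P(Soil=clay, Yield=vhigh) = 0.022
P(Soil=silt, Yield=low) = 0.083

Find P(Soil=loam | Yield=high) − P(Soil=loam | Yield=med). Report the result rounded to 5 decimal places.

P(Yield=high) = 0.014 + 0.026 + 0.031 + 0.042 + 0.025 = 0.138; P(Soil=loam | Yield=high) = 0.026/0.138 = 0.188406.
P(Yield=med) = 0.041 + 0.061 + 0.091 + 0.087 + 0.042 = 0.322; P(Soil=loam | Yield=med) = 0.061/0.322 = 0.189441.
Difference = -0.00104.

-0.00104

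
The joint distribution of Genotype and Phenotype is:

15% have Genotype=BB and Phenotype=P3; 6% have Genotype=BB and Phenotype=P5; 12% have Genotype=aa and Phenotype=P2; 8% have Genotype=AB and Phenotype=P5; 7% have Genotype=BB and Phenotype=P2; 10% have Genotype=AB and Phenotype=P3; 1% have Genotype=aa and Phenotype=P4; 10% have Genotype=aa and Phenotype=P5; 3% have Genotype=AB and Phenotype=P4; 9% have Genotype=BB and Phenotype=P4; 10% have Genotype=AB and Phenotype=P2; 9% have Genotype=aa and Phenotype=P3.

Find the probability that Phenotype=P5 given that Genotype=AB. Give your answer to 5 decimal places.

0.25806

P(Genotype=AB) = 0.10 + 0.10 + 0.03 + 0.08 = 0.31.
P(Phenotype=P5 | Genotype=AB) = 0.08/0.31 = 0.25806.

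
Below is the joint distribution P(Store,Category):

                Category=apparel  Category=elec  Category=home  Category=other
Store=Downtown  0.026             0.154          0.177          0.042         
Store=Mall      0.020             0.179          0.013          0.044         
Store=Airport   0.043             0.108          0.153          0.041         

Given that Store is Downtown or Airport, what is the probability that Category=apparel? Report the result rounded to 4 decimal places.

0.0927

P(Store=Downtown) = 0.026 + 0.154 + 0.177 + 0.042 = 0.399.
P(Store=Airport) = 0.043 + 0.108 + 0.153 + 0.041 = 0.345.
P(Store ∈ {Downtown, Airport}) = 0.399 + 0.345 = 0.744; P(Category=apparel, Store ∈ {Downtown, Airport}) = 0.026 + 0.043 = 0.069.
P(Category=apparel | Store ∈ {Downtown, Airport}) = 0.069/0.744 = 0.0927.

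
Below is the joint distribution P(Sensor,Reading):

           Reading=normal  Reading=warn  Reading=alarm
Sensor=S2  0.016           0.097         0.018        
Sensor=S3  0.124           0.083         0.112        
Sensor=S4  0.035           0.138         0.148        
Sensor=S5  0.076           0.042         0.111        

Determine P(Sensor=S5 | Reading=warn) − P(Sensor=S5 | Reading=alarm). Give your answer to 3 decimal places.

-0.169

P(Reading=warn) = 0.097 + 0.083 + 0.138 + 0.042 = 0.360; P(Sensor=S5 | Reading=warn) = 0.042/0.360 = 0.1167.
P(Reading=alarm) = 0.018 + 0.112 + 0.148 + 0.111 = 0.389; P(Sensor=S5 | Reading=alarm) = 0.111/0.389 = 0.2853.
Difference = -0.169.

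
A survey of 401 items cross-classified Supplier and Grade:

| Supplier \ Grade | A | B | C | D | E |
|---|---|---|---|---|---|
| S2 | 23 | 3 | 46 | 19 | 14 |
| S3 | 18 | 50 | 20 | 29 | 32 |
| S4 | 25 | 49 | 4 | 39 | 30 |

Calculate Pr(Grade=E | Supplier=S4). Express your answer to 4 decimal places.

0.2041

Total with Supplier=S4: 25 + 49 + 4 + 39 + 30 = 147.
P(Grade=E | Supplier=S4) = 30/147 = 0.2041.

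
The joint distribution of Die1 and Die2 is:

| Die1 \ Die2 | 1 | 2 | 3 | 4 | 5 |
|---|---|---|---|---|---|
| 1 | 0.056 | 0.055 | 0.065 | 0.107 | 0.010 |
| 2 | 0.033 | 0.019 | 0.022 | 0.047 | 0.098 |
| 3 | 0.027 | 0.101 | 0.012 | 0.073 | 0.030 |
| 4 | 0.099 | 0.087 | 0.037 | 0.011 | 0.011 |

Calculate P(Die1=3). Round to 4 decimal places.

0.2430

P(Die1=3) = 0.027 + 0.101 + 0.012 + 0.073 + 0.030 = 0.243.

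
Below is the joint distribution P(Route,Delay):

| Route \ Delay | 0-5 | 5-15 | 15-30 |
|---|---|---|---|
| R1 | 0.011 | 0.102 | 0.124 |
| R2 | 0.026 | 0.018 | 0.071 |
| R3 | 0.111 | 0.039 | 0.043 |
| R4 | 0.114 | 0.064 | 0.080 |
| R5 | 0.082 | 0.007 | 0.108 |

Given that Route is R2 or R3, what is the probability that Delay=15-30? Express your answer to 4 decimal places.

0.3701

P(Route=R2) = 0.026 + 0.018 + 0.071 = 0.115.
P(Route=R3) = 0.111 + 0.039 + 0.043 = 0.193.
P(Route ∈ {R2, R3}) = 0.115 + 0.193 = 0.308; P(Delay=15-30, Route ∈ {R2, R3}) = 0.071 + 0.043 = 0.114.
P(Delay=15-30 | Route ∈ {R2, R3}) = 0.114/0.308 = 0.3701.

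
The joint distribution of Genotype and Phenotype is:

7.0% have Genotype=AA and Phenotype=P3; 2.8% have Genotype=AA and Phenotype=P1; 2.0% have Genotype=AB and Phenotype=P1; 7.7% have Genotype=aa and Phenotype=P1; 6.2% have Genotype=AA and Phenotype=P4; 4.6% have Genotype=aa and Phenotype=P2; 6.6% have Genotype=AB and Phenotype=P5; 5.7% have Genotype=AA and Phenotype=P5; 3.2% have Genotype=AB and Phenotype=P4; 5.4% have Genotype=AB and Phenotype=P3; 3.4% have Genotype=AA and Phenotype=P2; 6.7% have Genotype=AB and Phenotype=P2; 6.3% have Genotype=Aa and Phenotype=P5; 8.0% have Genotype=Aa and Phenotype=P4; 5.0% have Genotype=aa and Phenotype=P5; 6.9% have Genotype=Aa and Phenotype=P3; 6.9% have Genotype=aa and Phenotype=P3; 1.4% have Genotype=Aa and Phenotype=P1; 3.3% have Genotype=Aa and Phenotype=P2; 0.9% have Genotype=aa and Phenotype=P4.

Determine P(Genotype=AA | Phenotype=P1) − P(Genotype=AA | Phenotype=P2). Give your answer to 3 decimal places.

0.013

P(Phenotype=P1) = 0.028 + 0.014 + 0.077 + 0.020 = 0.139; P(Genotype=AA | Phenotype=P1) = 0.028/0.139 = 0.2014.
P(Phenotype=P2) = 0.034 + 0.033 + 0.046 + 0.067 = 0.180; P(Genotype=AA | Phenotype=P2) = 0.034/0.180 = 0.1889.
Difference = 0.013.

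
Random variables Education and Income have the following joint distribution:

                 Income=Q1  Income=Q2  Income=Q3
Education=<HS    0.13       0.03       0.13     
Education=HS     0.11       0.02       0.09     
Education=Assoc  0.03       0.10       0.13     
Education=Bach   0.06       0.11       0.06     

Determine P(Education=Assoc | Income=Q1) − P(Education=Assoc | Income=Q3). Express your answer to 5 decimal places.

P(Income=Q1) = 0.13 + 0.11 + 0.03 + 0.06 = 0.33; P(Education=Assoc | Income=Q1) = 0.03/0.33 = 0.090909.
P(Income=Q3) = 0.13 + 0.09 + 0.13 + 0.06 = 0.41; P(Education=Assoc | Income=Q3) = 0.13/0.41 = 0.317073.
Difference = -0.22616.

-0.22616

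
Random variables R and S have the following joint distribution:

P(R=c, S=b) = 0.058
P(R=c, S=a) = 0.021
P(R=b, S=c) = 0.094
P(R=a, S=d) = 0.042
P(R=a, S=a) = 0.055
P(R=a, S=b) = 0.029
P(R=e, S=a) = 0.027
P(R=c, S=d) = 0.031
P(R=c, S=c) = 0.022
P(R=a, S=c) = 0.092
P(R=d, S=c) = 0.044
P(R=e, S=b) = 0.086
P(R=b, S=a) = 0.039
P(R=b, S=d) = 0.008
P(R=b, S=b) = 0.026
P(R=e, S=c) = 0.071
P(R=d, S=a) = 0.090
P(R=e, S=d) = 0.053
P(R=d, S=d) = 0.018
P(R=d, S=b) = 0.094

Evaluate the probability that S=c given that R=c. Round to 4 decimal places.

P(R=c) = 0.021 + 0.058 + 0.022 + 0.031 = 0.132.
P(S=c | R=c) = 0.022/0.132 = 0.1667.

0.1667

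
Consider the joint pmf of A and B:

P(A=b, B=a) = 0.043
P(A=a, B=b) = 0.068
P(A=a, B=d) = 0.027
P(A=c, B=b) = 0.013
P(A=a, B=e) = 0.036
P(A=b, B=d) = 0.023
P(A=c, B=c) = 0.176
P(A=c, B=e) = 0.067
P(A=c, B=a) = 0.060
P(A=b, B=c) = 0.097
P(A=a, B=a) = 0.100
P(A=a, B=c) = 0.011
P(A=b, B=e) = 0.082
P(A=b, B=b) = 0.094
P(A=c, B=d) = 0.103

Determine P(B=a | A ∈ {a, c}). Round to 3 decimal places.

0.242

P(A=a) = 0.100 + 0.068 + 0.011 + 0.027 + 0.036 = 0.242.
P(A=c) = 0.060 + 0.013 + 0.176 + 0.103 + 0.067 = 0.419.
P(A ∈ {a, c}) = 0.242 + 0.419 = 0.661; P(B=a, A ∈ {a, c}) = 0.100 + 0.060 = 0.160.
P(B=a | A ∈ {a, c}) = 0.160/0.661 = 0.242.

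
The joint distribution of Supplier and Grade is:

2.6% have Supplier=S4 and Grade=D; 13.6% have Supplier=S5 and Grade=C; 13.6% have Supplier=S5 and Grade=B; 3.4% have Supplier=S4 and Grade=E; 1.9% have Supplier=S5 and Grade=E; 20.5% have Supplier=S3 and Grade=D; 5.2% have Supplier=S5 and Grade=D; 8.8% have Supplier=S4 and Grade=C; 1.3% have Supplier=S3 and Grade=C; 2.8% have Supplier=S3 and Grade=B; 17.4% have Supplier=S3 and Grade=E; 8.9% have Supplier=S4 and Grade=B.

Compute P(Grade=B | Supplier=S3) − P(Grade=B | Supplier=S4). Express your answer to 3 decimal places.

-0.309

P(Supplier=S3) = 0.028 + 0.013 + 0.205 + 0.174 = 0.420; P(Grade=B | Supplier=S3) = 0.028/0.420 = 0.0667.
P(Supplier=S4) = 0.089 + 0.088 + 0.026 + 0.034 = 0.237; P(Grade=B | Supplier=S4) = 0.089/0.237 = 0.3755.
Difference = -0.309.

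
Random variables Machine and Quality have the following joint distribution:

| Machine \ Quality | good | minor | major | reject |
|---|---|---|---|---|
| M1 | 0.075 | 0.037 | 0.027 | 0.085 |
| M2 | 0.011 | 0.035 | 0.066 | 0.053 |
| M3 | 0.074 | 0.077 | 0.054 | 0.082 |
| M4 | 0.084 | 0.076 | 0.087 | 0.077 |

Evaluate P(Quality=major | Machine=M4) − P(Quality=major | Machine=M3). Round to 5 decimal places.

P(Machine=M4) = 0.084 + 0.076 + 0.087 + 0.077 = 0.324; P(Quality=major | Machine=M4) = 0.087/0.324 = 0.268519.
P(Machine=M3) = 0.074 + 0.077 + 0.054 + 0.082 = 0.287; P(Quality=major | Machine=M3) = 0.054/0.287 = 0.188153.
Difference = 0.08037.

0.08037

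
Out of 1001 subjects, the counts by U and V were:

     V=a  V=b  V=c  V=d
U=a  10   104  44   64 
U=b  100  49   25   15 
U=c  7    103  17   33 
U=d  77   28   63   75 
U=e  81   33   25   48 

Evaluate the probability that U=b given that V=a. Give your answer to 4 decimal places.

0.3636

Total with V=a: 10 + 100 + 7 + 77 + 81 = 275.
P(U=b | V=a) = 100/275 = 0.3636.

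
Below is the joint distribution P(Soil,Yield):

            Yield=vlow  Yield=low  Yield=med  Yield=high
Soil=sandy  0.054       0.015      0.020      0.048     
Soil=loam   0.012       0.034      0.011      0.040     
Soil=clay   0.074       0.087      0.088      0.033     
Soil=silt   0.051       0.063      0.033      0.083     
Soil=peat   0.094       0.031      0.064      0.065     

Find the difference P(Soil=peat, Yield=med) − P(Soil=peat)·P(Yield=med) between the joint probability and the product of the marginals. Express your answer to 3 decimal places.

0.009

P(Soil=peat) = 0.094 + 0.031 + 0.064 + 0.065 = 0.254.
P(Yield=med) = 0.020 + 0.011 + 0.088 + 0.033 + 0.064 = 0.216.
P(Soil=peat, Yield=med) − P(Soil=peat)P(Yield=med) = 0.064 − 0.254×0.216 = 0.009.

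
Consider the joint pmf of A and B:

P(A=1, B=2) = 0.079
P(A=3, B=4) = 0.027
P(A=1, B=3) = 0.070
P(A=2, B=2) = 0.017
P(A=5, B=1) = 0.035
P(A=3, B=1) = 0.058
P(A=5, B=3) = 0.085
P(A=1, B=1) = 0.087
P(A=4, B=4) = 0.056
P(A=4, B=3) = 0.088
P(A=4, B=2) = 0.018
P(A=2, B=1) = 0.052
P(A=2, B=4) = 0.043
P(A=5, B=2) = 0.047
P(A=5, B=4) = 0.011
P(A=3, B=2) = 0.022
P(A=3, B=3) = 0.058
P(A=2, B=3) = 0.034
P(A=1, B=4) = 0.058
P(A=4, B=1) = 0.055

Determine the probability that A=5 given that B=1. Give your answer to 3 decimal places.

P(B=1) = 0.087 + 0.052 + 0.058 + 0.055 + 0.035 = 0.287.
P(A=5 | B=1) = 0.035/0.287 = 0.122.

0.122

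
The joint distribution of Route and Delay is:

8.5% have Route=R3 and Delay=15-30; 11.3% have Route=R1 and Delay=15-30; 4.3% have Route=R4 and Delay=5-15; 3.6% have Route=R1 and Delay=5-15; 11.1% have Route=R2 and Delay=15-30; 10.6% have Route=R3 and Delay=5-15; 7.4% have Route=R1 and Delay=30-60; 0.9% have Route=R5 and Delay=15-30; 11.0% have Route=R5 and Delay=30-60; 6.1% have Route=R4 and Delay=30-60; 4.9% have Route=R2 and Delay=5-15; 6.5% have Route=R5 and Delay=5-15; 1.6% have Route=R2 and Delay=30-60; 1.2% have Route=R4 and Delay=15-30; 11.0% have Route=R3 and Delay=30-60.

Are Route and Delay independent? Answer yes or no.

P(Route=R2) = 0.176 and P(Delay=15-30) = 0.330, so their product is 0.05808, but P(Route=R2, Delay=15-30) = 0.111. Since these differ, Route and Delay are not independent.

no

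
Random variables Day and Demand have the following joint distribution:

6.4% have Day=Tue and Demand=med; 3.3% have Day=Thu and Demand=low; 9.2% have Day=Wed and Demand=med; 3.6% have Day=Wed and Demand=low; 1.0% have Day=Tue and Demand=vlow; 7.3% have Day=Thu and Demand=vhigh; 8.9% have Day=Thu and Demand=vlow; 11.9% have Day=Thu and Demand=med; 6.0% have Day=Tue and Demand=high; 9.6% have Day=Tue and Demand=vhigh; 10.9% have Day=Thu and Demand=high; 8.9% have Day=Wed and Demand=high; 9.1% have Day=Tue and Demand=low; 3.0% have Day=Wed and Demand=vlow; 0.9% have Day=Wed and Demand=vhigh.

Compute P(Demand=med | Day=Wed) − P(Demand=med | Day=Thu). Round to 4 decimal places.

P(Day=Wed) = 0.030 + 0.036 + 0.092 + 0.089 + 0.009 = 0.256; P(Demand=med | Day=Wed) = 0.092/0.256 = 0.35938.
P(Day=Thu) = 0.089 + 0.033 + 0.119 + 0.109 + 0.073 = 0.423; P(Demand=med | Day=Thu) = 0.119/0.423 = 0.28132.
Difference = 0.0781.

0.0781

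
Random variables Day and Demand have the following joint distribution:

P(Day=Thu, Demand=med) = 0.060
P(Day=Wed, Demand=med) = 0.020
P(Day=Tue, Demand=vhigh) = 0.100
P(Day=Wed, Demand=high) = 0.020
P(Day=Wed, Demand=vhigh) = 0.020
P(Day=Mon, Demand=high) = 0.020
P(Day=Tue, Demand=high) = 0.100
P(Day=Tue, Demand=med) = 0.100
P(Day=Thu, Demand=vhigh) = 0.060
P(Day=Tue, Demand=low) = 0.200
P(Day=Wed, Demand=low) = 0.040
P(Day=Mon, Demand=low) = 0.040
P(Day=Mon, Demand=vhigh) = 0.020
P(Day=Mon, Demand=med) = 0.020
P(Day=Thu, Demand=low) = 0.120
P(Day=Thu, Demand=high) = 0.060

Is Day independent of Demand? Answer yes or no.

yes

Every cell satisfies P(Day,Demand) = P(Day)·P(Demand). For instance P(Day=Thu) = 0.300, P(Demand=high) = 0.200, and 0.300×0.200 = 0.060 matches the joint entry. So Day and Demand are independent.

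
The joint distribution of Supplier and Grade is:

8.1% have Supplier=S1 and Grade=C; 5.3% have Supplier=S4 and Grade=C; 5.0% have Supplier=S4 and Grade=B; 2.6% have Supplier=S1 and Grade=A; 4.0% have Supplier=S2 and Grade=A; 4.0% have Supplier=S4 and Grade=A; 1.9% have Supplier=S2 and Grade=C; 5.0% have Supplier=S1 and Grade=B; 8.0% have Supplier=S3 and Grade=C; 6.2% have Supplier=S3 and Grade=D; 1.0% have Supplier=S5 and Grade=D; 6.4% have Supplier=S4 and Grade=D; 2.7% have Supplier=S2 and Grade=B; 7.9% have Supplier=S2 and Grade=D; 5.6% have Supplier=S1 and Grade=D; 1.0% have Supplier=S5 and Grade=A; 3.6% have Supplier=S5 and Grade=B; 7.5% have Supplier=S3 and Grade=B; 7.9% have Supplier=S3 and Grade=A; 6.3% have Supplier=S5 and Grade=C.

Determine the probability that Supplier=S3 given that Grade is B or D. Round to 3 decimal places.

0.269

P(Grade=B) = 0.050 + 0.027 + 0.075 + 0.050 + 0.036 = 0.238.
P(Grade=D) = 0.056 + 0.079 + 0.062 + 0.064 + 0.010 = 0.271.
P(Grade ∈ {B, D}) = 0.238 + 0.271 = 0.509; P(Supplier=S3, Grade ∈ {B, D}) = 0.075 + 0.062 = 0.137.
P(Supplier=S3 | Grade ∈ {B, D}) = 0.137/0.509 = 0.269.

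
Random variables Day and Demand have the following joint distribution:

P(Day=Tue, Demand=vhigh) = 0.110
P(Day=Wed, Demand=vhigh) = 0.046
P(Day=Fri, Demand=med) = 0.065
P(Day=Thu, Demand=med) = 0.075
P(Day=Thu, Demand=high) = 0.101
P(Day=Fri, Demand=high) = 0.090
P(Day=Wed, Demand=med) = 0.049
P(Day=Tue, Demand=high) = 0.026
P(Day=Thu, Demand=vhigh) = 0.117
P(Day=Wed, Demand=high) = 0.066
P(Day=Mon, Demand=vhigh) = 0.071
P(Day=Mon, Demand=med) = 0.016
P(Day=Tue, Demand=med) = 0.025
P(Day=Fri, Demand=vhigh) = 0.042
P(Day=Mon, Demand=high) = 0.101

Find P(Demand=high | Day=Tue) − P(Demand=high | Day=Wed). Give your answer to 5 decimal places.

P(Day=Tue) = 0.025 + 0.026 + 0.110 = 0.161; P(Demand=high | Day=Tue) = 0.026/0.161 = 0.161491.
P(Day=Wed) = 0.049 + 0.066 + 0.046 = 0.161; P(Demand=high | Day=Wed) = 0.066/0.161 = 0.409938.
Difference = -0.24845.

-0.24845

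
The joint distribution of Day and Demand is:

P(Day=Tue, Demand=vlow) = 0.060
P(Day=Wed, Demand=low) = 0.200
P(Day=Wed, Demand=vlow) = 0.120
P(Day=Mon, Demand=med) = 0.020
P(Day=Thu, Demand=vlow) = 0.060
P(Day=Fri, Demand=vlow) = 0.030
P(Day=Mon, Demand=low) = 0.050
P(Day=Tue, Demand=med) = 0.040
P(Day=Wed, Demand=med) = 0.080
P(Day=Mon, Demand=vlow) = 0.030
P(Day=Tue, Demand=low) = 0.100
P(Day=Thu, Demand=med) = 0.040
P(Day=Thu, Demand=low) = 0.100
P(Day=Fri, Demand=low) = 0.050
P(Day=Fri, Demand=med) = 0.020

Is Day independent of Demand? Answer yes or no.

Every cell satisfies P(Day,Demand) = P(Day)·P(Demand). For instance P(Day=Fri) = 0.100, P(Demand=vlow) = 0.300, and 0.100×0.300 = 0.030 matches the joint entry. So Day and Demand are independent.

yes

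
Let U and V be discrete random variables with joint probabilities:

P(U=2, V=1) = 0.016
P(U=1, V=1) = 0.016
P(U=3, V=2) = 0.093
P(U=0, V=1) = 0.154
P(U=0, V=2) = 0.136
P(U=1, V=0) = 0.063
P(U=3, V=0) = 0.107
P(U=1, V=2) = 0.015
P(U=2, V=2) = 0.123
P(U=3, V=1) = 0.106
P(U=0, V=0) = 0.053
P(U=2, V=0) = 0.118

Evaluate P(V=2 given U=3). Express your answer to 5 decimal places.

0.30392

P(U=3) = 0.107 + 0.106 + 0.093 = 0.306.
P(V=2 | U=3) = 0.093/0.306 = 0.30392.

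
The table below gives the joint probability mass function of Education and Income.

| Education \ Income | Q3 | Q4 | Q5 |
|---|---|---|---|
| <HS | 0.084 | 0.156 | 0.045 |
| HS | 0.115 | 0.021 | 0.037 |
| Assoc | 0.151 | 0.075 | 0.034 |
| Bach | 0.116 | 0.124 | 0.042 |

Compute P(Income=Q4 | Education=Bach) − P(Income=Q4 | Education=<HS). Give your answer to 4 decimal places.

-0.1077

P(Education=Bach) = 0.116 + 0.124 + 0.042 = 0.282; P(Income=Q4 | Education=Bach) = 0.124/0.282 = 0.43972.
P(Education=<HS) = 0.084 + 0.156 + 0.045 = 0.285; P(Income=Q4 | Education=<HS) = 0.156/0.285 = 0.54737.
Difference = -0.1077.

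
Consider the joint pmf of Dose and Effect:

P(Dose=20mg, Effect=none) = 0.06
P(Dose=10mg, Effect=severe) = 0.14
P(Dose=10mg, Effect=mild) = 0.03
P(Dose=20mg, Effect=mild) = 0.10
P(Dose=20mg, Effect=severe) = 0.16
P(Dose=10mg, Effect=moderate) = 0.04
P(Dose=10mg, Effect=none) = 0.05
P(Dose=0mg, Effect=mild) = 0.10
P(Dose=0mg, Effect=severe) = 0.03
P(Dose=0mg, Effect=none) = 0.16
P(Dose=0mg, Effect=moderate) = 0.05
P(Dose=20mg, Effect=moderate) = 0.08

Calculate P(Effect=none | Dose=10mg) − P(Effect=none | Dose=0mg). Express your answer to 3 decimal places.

-0.278

P(Dose=10mg) = 0.05 + 0.03 + 0.04 + 0.14 = 0.26; P(Effect=none | Dose=10mg) = 0.05/0.26 = 0.1923.
P(Dose=0mg) = 0.16 + 0.10 + 0.05 + 0.03 = 0.34; P(Effect=none | Dose=0mg) = 0.16/0.34 = 0.4706.
Difference = -0.278.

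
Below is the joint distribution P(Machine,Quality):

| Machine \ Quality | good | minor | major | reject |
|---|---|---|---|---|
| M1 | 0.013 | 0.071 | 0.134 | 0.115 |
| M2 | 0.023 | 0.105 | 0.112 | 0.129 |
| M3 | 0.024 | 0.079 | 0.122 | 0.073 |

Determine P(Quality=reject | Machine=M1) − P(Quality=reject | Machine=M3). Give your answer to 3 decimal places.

0.100

P(Machine=M1) = 0.013 + 0.071 + 0.134 + 0.115 = 0.333; P(Quality=reject | Machine=M1) = 0.115/0.333 = 0.3453.
P(Machine=M3) = 0.024 + 0.079 + 0.122 + 0.073 = 0.298; P(Quality=reject | Machine=M3) = 0.073/0.298 = 0.2450.
Difference = 0.100.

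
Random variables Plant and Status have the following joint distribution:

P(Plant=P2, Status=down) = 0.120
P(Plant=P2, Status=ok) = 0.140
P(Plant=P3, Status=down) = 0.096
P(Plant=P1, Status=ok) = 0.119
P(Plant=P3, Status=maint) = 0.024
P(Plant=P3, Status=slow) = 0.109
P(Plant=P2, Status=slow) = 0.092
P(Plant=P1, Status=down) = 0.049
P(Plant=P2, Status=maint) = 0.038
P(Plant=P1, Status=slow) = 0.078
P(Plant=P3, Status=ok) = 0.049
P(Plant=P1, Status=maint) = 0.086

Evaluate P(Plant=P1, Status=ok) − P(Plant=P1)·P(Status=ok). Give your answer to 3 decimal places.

0.017

P(Plant=P1) = 0.119 + 0.078 + 0.049 + 0.086 = 0.332.
P(Status=ok) = 0.119 + 0.140 + 0.049 = 0.308.
P(Plant=P1, Status=ok) − P(Plant=P1)P(Status=ok) = 0.119 − 0.332×0.308 = 0.017.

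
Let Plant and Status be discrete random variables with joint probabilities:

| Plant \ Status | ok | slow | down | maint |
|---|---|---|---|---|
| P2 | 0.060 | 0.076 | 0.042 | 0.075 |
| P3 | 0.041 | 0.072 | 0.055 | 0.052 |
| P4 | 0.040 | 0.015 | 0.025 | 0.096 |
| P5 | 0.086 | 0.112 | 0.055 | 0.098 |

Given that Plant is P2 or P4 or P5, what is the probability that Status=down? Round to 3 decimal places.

P(Plant=P2) = 0.060 + 0.076 + 0.042 + 0.075 = 0.253.
P(Plant=P4) = 0.040 + 0.015 + 0.025 + 0.096 = 0.176.
P(Plant=P5) = 0.086 + 0.112 + 0.055 + 0.098 = 0.351.
P(Plant ∈ {P2, P4, P5}) = 0.253 + 0.176 + 0.351 = 0.780; P(Status=down, Plant ∈ {P2, P4, P5}) = 0.042 + 0.025 + 0.055 = 0.122.
P(Status=down | Plant ∈ {P2, P4, P5}) = 0.122/0.780 = 0.156.

0.156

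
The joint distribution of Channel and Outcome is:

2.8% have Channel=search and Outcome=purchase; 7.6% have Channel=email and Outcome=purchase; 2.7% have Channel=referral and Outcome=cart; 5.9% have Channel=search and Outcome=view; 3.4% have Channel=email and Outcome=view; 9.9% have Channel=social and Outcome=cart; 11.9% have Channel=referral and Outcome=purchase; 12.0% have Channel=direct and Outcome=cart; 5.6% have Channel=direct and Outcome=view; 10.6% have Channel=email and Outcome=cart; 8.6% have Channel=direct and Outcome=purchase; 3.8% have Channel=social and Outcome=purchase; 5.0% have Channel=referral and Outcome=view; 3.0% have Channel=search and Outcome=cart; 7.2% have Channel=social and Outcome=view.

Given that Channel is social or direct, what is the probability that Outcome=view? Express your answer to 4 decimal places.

P(Channel=social) = 0.072 + 0.099 + 0.038 = 0.209.
P(Channel=direct) = 0.056 + 0.120 + 0.086 = 0.262.
P(Channel ∈ {social, direct}) = 0.209 + 0.262 = 0.471; P(Outcome=view, Channel ∈ {social, direct}) = 0.072 + 0.056 = 0.128.
P(Outcome=view | Channel ∈ {social, direct}) = 0.128/0.471 = 0.2718.

0.2718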